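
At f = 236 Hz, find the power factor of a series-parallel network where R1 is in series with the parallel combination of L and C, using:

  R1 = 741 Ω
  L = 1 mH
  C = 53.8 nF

Step 1 — Angular frequency: ω = 2π·f = 2π·236 = 1483 rad/s.
Step 2 — Component impedances:
  R1: Z = R = 741 Ω
  L: Z = jωL = j·1483·0.001 = 0 + j1.483 Ω
  C: Z = 1/(jωC) = -j/(ω·C) = 0 - j1.254e+04 Ω
Step 3 — Parallel branch: L || C = 1/(1/L + 1/C) = 0 + j1.483 Ω.
Step 4 — Series with R1: Z_total = R1 + (L || C) = 741 + j1.483 Ω = 741∠0.1° Ω.
Step 5 — Power factor: PF = cos(φ) = Re(Z)/|Z| = 741/741 = 1.
Step 6 — Type: Im(Z) = 1.483 ⇒ lagging (phase φ = 0.1°).

PF = 1 (lagging, φ = 0.1°)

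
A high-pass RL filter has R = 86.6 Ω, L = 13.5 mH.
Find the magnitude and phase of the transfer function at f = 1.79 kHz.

Step 1 — Angular frequency: ω = 2π·1790 = 1.125e+04 rad/s.
Step 2 — Transfer function: H(jω) = jωL/(R + jωL).
Step 3 — Numerator jωL = j·151.8; denominator R + jωL = 86.6 + j151.8.
Step 4 — H = 0.7545 + j0.4304.
Step 5 — Magnitude: |H| = 0.8686 (-1.2 dB); phase: φ = 29.7°.

|H| = 0.8686 (-1.2 dB), φ = 29.7°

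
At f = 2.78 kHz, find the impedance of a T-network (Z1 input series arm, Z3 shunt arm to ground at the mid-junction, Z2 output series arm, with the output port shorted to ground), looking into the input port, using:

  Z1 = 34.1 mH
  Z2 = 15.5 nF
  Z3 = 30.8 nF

Step 1 — Angular frequency: ω = 2π·f = 2π·2780 = 1.747e+04 rad/s.
Step 2 — Component impedances:
  Z1: Z = jωL = j·1.747e+04·0.0341 = 0 + j595.6 Ω
  Z2: Z = 1/(jωC) = -j/(ω·C) = 0 - j3694 Ω
  Z3: Z = 1/(jωC) = -j/(ω·C) = 0 - j1859 Ω
Step 3 — With the output port shorted to ground, the output series arm Z2 runs from the junction to ground; the shunt arm Z3 also runs from the junction to ground. They appear in parallel: Z3 || Z2 = 0 - j1237 Ω.
Step 4 — Series with input arm Z1: Z_in = Z1 + (Z3 || Z2) = 0 - j640.9 Ω = 640.9∠-90.0° Ω.

Z = 0 - j640.9 Ω = 640.9∠-90.0° Ω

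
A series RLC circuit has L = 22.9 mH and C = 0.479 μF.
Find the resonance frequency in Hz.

Step 1 — Resonance condition Im(Z)=0 gives ω₀ = 1/√(LC).
Step 2 — ω₀ = 1/√(0.0229·4.79e-07) = 9548 rad/s.
Step 3 — f₀ = ω₀/(2π) = 1520 Hz.

f₀ = 1520 Hz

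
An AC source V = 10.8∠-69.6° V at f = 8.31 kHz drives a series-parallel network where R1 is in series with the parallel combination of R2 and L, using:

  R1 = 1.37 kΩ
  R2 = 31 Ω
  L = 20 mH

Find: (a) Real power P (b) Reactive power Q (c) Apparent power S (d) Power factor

Step 1 — Angular frequency: ω = 2π·f = 2π·8310 = 5.221e+04 rad/s.
Step 2 — Component impedances:
  R1: Z = R = 1370 Ω
  R2: Z = R = 31 Ω
  L: Z = jωL = j·5.221e+04·0.02 = 0 + j1044 Ω
Step 3 — Parallel branch: R2 || L = 1/(1/R2 + 1/L) = 30.97 + j0.9195 Ω.
Step 4 — Series with R1: Z_total = R1 + (R2 || L) = 1401 + j0.9195 Ω = 1401∠0.0° Ω.
Step 5 — Source phasor: V = 10.8∠-69.6° V = 3.765 - j10.12 V.
Step 6 — Current: I = V / Z = 0.002682 - j0.007227 A = 0.007709∠-69.6° A.
Step 7 — Complex power: S = V·I* = 0.08326 + j5.464e-05 VA.
Step 8 — Real power: P = Re(S) = 0.08326 W.
Step 9 — Reactive power: Q = Im(S) = 5.464e-05 VAR.
Step 10 — Apparent power: |S| = 0.08326 VA.
Step 11 — Power factor: PF = P/|S| = 1 (lagging).

(a) P = 0.08326 W  (b) Q = 5.464e-05 VAR  (c) S = 0.08326 VA  (d) PF = 1 (lagging)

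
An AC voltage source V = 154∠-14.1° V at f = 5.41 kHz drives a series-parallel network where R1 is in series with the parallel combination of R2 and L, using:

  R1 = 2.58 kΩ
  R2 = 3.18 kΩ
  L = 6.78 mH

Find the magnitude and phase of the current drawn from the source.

Step 1 — Angular frequency: ω = 2π·f = 2π·5410 = 3.399e+04 rad/s.
Step 2 — Component impedances:
  R1: Z = R = 2580 Ω
  R2: Z = R = 3180 Ω
  L: Z = jωL = j·3.399e+04·0.00678 = 0 + j230.5 Ω
Step 3 — Parallel branch: R2 || L = 1/(1/R2 + 1/L) = 16.62 + j229.3 Ω.
Step 4 — Series with R1: Z_total = R1 + (R2 || L) = 2597 + j229.3 Ω = 2607∠5.0° Ω.
Step 5 — Source phasor: V = 154∠-14.1° V = 149.4 - j37.52 V.
Step 6 — Ohm's law: I = V / Z_total = (149.4 - j37.52) / (2597 + j229.3) = 0.05581 - j0.01938 A.
Step 7 — Convert to polar: |I| = 0.05908 A, ∠I = -19.1°.

I = 0.05908∠-19.1° A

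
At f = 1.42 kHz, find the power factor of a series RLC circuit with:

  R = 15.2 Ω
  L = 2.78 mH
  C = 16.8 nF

Step 1 — Angular frequency: ω = 2π·f = 2π·1420 = 8922 rad/s.
Step 2 — Component impedances:
  R: Z = R = 15.2 Ω
  L: Z = jωL = j·8922·0.00278 = 0 + j24.8 Ω
  C: Z = 1/(jωC) = -j/(ω·C) = 0 - j6671 Ω
Step 3 — Series combination: Z_total = R + L + C = 15.2 - j6647 Ω = 6647∠-89.9° Ω.
Step 4 — Power factor: PF = cos(φ) = Re(Z)/|Z| = 15.2/6647 = 0.002287.
Step 5 — Type: Im(Z) = -6647 ⇒ leading (phase φ = -89.9°).

PF = 0.002287 (leading, φ = -89.9°)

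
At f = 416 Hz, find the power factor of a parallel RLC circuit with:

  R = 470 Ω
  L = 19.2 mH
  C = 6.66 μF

Step 1 — Angular frequency: ω = 2π·f = 2π·416 = 2614 rad/s.
Step 2 — Component impedances:
  R: Z = R = 470 Ω
  L: Z = jωL = j·2614·0.0192 = 0 + j50.19 Ω
  C: Z = 1/(jωC) = -j/(ω·C) = 0 - j57.45 Ω
Step 3 — Parallel combination: 1/Z_total = 1/R + 1/L + 1/C; Z_total = 195.8 + j231.7 Ω = 303.3∠49.8° Ω.
Step 4 — Power factor: PF = cos(φ) = Re(Z)/|Z| = 195.76/303.33 = 0.6454.
Step 5 — Type: Im(Z) = 231.7 ⇒ lagging (phase φ = 49.8°).

PF = 0.6454 (lagging, φ = 49.8°)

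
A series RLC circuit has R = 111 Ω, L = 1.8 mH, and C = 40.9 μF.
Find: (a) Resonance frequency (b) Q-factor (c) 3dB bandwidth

Step 1 — Resonance: ω₀ = 1/√(LC) = 1/√(0.0018·4.09e-05) = 3686 rad/s.
Step 2 — f₀ = ω₀/(2π) = 586.6 Hz.
Step 3 — Series Q: Q = ω₀L/R = 3686·0.0018/111 = 0.05977.
Step 4 — Bandwidth: Δω = ω₀/Q = 6.167e+04 rad/s; BW = Δω/(2π) = 9815 Hz.

(a) f₀ = 586.6 Hz  (b) Q = 0.05977  (c) BW = 9815 Hz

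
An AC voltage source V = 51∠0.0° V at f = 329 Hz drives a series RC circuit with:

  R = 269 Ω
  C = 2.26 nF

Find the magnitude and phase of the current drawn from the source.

Step 1 — Angular frequency: ω = 2π·f = 2π·329 = 2067 rad/s.
Step 2 — Component impedances:
  R: Z = R = 269 Ω
  C: Z = 1/(jωC) = -j/(ω·C) = 0 - j2.141e+05 Ω
Step 3 — Series combination: Z_total = R + C = 269 - j2.141e+05 Ω = 2.141e+05∠-89.9° Ω.
Step 4 — Source phasor: V = 51∠0.0° V = 51 V.
Step 5 — Ohm's law: I = V / Z_total = (51) / (269 - j2.141e+05) = 2.994e-07 + j0.0002383 A.
Step 6 — Convert to polar: |I| = 0.0002383 A, ∠I = 89.9°.

I = 0.0002383∠89.9° A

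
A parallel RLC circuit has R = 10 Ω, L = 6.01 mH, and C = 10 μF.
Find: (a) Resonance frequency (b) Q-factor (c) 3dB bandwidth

Step 1 — Resonance: ω₀ = 1/√(LC) = 1/√(0.00601·1e-05) = 4079 rad/s.
Step 2 — f₀ = ω₀/(2π) = 649.2 Hz.
Step 3 — Parallel Q: Q = R/(ω₀L) = 10/(4079·0.00601) = 0.4079.
Step 4 — Bandwidth: Δω = ω₀/Q = 1e+04 rad/s; BW = Δω/(2π) = 1592 Hz.

(a) f₀ = 649.2 Hz  (b) Q = 0.4079  (c) BW = 1592 Hz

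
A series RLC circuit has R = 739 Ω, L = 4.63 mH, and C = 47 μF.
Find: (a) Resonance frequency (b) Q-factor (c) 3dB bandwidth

Step 1 — Resonance: ω₀ = 1/√(LC) = 1/√(0.00463·4.7e-05) = 2144 rad/s.
Step 2 — f₀ = ω₀/(2π) = 341.2 Hz.
Step 3 — Series Q: Q = ω₀L/R = 2144·0.00463/739 = 0.01343.
Step 4 — Bandwidth: Δω = ω₀/Q = 1.596e+05 rad/s; BW = Δω/(2π) = 2.54e+04 Hz.

(a) f₀ = 341.2 Hz  (b) Q = 0.01343  (c) BW = 2.54e+04 Hz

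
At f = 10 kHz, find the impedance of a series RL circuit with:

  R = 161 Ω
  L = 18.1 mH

Step 1 — Angular frequency: ω = 2π·f = 2π·1e+04 = 6.283e+04 rad/s.
Step 2 — Component impedances:
  R: Z = R = 161 Ω
  L: Z = jωL = j·6.283e+04·0.0181 = 0 + j1137 Ω
Step 3 — Series combination: Z_total = R + L = 161 + j1137 Ω = 1149∠81.9° Ω.

Z = 161 + j1137 Ω = 1149∠81.9° Ω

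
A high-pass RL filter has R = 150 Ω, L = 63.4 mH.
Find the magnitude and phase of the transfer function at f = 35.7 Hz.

Step 1 — Angular frequency: ω = 2π·35.7 = 224.3 rad/s.
Step 2 — Transfer function: H(jω) = jωL/(R + jωL).
Step 3 — Numerator jωL = j·14.22; denominator R + jωL = 150 + j14.22.
Step 4 — H = 0.008909 + j0.09396.
Step 5 — Magnitude: |H| = 0.09438 (-20.5 dB); phase: φ = 84.6°.

|H| = 0.09438 (-20.5 dB), φ = 84.6°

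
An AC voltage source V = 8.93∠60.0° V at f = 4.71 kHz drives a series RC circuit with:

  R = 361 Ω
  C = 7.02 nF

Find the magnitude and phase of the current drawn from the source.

Step 1 — Angular frequency: ω = 2π·f = 2π·4710 = 2.959e+04 rad/s.
Step 2 — Component impedances:
  R: Z = R = 361 Ω
  C: Z = 1/(jωC) = -j/(ω·C) = 0 - j4814 Ω
Step 3 — Series combination: Z_total = R + C = 361 - j4814 Ω = 4827∠-85.7° Ω.
Step 4 — Source phasor: V = 8.93∠60.0° V = 4.465 + j7.734 V.
Step 5 — Ohm's law: I = V / Z_total = (4.465 + j7.734) / (361 - j4814) = -0.001528 + j0.001042 A.
Step 6 — Convert to polar: |I| = 0.00185 A, ∠I = 145.7°.

I = 0.00185∠145.7° A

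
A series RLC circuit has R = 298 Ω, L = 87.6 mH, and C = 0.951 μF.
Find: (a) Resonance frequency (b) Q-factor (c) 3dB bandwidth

Step 1 — Resonance condition Im(Z)=0 gives ω₀ = 1/√(LC).
Step 2 — ω₀ = 1/√(0.0876·9.51e-07) = 3465 rad/s.
Step 3 — f₀ = ω₀/(2π) = 551.4 Hz.
Step 4 — Series Q: Q = ω₀L/R = 3465·0.0876/298 = 1.018.
Step 5 — 3dB bandwidth: Δω = ω₀/Q = 3402 rad/s; BW = Δω/(2π) = 541.4 Hz.

(a) f₀ = 551.4 Hz  (b) Q = 1.018  (c) BW = 541.4 Hz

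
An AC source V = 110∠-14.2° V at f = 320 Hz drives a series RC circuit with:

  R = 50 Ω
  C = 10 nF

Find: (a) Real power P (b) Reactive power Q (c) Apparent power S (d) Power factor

Step 1 — Angular frequency: ω = 2π·f = 2π·320 = 2011 rad/s.
Step 2 — Component impedances:
  R: Z = R = 50 Ω
  C: Z = 1/(jωC) = -j/(ω·C) = 0 - j4.974e+04 Ω
Step 3 — Series combination: Z_total = R + C = 50 - j4.974e+04 Ω = 4.974e+04∠-89.9° Ω.
Step 4 — Source phasor: V = 110∠-14.2° V = 106.6 - j26.98 V.
Step 5 — Current: I = V / Z = 0.0005447 + j0.002144 A = 0.002212∠75.7° A.
Step 6 — Complex power: S = V·I* = 0.0002446 - j0.2433 VA.
Step 7 — Real power: P = Re(S) = 0.0002446 W.
Step 8 — Reactive power: Q = Im(S) = -0.2433 VAR.
Step 9 — Apparent power: |S| = 0.2433 VA.
Step 10 — Power factor: PF = P/|S| = 0.001005 (leading).

(a) P = 0.0002446 W  (b) Q = -0.2433 VAR  (c) S = 0.2433 VA  (d) PF = 0.001005 (leading)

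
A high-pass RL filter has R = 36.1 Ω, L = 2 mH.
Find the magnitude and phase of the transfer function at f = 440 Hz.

Step 1 — Angular frequency: ω = 2π·440 = 2765 rad/s.
Step 2 — Transfer function: H(jω) = jωL/(R + jωL).
Step 3 — Numerator jωL = j·5.529; denominator R + jωL = 36.1 + j5.529.
Step 4 — H = 0.02292 + j0.1497.
Step 5 — Magnitude: |H| = 0.1514 (-16.4 dB); phase: φ = 81.3°.

|H| = 0.1514 (-16.4 dB), φ = 81.3°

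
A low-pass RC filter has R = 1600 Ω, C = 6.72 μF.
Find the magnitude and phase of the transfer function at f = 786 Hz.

Step 1 — Angular frequency: ω = 2π·786 = 4939 rad/s.
Step 2 — Transfer function: H(jω) = 1/(1 + jωRC).
Step 3 — Denominator: 1 + jωRC = 1 + j·4939·1600·6.72e-06 = 1 + j53.1.
Step 4 — H = 0.0003545 - j0.01883.
Step 5 — Magnitude: |H| = 0.01883 (-34.5 dB); phase: φ = -88.9°.

|H| = 0.01883 (-34.5 dB), φ = -88.9°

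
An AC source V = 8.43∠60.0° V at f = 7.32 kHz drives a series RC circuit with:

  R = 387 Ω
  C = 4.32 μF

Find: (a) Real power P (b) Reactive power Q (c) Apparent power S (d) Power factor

Step 1 — Angular frequency: ω = 2π·f = 2π·7320 = 4.599e+04 rad/s.
Step 2 — Component impedances:
  R: Z = R = 387 Ω
  C: Z = 1/(jωC) = -j/(ω·C) = 0 - j5.033 Ω
Step 3 — Series combination: Z_total = R + C = 387 - j5.033 Ω = 387∠-0.7° Ω.
Step 4 — Source phasor: V = 8.43∠60.0° V = 4.215 + j7.301 V.
Step 5 — Current: I = V / Z = 0.01064 + j0.019 A = 0.02178∠60.7° A.
Step 6 — Complex power: S = V·I* = 0.1836 - j0.002388 VA.
Step 7 — Real power: P = Re(S) = 0.1836 W.
Step 8 — Reactive power: Q = Im(S) = -0.002388 VAR.
Step 9 — Apparent power: |S| = 0.1836 VA.
Step 10 — Power factor: PF = P/|S| = 0.9999 (leading).

(a) P = 0.1836 W  (b) Q = -0.002388 VAR  (c) S = 0.1836 VA  (d) PF = 0.9999 (leading)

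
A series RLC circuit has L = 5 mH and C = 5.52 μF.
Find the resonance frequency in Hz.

Step 1 — Resonance condition Im(Z)=0 gives ω₀ = 1/√(LC).
Step 2 — ω₀ = 1/√(0.005·5.52e-06) = 6019 rad/s.
Step 3 — f₀ = ω₀/(2π) = 958 Hz.

f₀ = 958 Hz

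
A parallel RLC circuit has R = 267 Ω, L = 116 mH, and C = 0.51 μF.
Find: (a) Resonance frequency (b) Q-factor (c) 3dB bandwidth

Step 1 — Resonance: ω₀ = 1/√(LC) = 1/√(0.116·5.1e-07) = 4111 rad/s.
Step 2 — f₀ = ω₀/(2π) = 654.3 Hz.
Step 3 — Parallel Q: Q = R/(ω₀L) = 267/(4111·0.116) = 0.5598.
Step 4 — Bandwidth: Δω = ω₀/Q = 7344 rad/s; BW = Δω/(2π) = 1169 Hz.

(a) f₀ = 654.3 Hz  (b) Q = 0.5598  (c) BW = 1169 Hz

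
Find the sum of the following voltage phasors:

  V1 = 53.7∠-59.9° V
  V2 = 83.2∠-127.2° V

Step 1 — Convert each phasor to rectangular form:
  V1 = 53.7·(cos(-59.9°) + j·sin(-59.9°)) = 26.93 - j46.46 V
  V2 = 83.2·(cos(-127.2°) + j·sin(-127.2°)) = -50.3 - j66.27 V
Step 2 — Sum components: V_total = -23.37 - j112.7 V.
Step 3 — Convert to polar: |V_total| = 115.1 V, ∠V_total = -101.7°.

V_total = 115.1∠-101.7° V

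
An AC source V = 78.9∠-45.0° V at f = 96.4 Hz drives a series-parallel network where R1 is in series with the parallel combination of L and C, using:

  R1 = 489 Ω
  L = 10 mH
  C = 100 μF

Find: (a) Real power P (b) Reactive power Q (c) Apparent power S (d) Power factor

Step 1 — Angular frequency: ω = 2π·f = 2π·96.4 = 605.7 rad/s.
Step 2 — Component impedances:
  R1: Z = R = 489 Ω
  L: Z = jωL = j·605.7·0.01 = 0 + j6.057 Ω
  C: Z = 1/(jωC) = -j/(ω·C) = 0 - j16.51 Ω
Step 3 — Parallel branch: L || C = 1/(1/L + 1/C) = 0 + j9.567 Ω.
Step 4 — Series with R1: Z_total = R1 + (L || C) = 489 + j9.567 Ω = 489.1∠1.1° Ω.
Step 5 — Source phasor: V = 78.9∠-45.0° V = 55.79 - j55.79 V.
Step 6 — Current: I = V / Z = 0.1118 - j0.1163 A = 0.1613∠-46.1° A.
Step 7 — Complex power: S = V·I* = 12.73 + j0.249 VA.
Step 8 — Real power: P = Re(S) = 12.73 W.
Step 9 — Reactive power: Q = Im(S) = 0.249 VAR.
Step 10 — Apparent power: |S| = 12.73 VA.
Step 11 — Power factor: PF = P/|S| = 0.9998 (lagging).

(a) P = 12.73 W  (b) Q = 0.249 VAR  (c) S = 12.73 VA  (d) PF = 0.9998 (lagging)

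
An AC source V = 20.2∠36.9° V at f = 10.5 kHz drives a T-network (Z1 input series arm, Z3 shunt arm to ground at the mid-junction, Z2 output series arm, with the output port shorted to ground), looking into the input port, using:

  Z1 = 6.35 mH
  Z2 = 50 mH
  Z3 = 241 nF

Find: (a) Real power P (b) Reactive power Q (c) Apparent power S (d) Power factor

Step 1 — Angular frequency: ω = 2π·f = 2π·1.05e+04 = 6.597e+04 rad/s.
Step 2 — Component impedances:
  Z1: Z = jωL = j·6.597e+04·0.00635 = 0 + j418.9 Ω
  Z2: Z = jωL = j·6.597e+04·0.05 = 0 + j3299 Ω
  Z3: Z = 1/(jωC) = -j/(ω·C) = 0 - j62.89 Ω
Step 3 — With the output port shorted to ground, the output series arm Z2 runs from the junction to ground; the shunt arm Z3 also runs from the junction to ground. They appear in parallel: Z3 || Z2 = 0 - j64.12 Ω.
Step 4 — Series with input arm Z1: Z_in = Z1 + (Z3 || Z2) = 0 + j354.8 Ω = 354.8∠90.0° Ω.
Step 5 — Source phasor: V = 20.2∠36.9° V = 16.15 + j12.13 V.
Step 6 — Current: I = V / Z = 0.03418 - j0.04553 A = 0.05693∠-53.1° A.
Step 7 — Complex power: S = V·I* = 0 + j1.15 VA.
Step 8 — Real power: P = Re(S) = 0 W.
Step 9 — Reactive power: Q = Im(S) = 1.15 VAR.
Step 10 — Apparent power: |S| = 1.15 VA.
Step 11 — Power factor: PF = P/|S| = 0 (lagging).

(a) P = 0 W  (b) Q = 1.15 VAR  (c) S = 1.15 VA  (d) PF = 0 (lagging)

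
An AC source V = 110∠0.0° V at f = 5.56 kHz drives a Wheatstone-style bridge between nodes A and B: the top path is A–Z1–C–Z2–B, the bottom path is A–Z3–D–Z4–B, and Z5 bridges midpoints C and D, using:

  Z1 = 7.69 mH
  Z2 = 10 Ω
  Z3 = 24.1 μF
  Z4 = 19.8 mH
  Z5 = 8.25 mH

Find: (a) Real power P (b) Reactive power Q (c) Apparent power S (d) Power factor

Step 1 — Angular frequency: ω = 2π·f = 2π·5560 = 3.493e+04 rad/s.
Step 2 — Component impedances:
  Z1: Z = jωL = j·3.493e+04·0.00769 = 0 + j268.6 Ω
  Z2: Z = R = 10 Ω
  Z3: Z = 1/(jωC) = -j/(ω·C) = 0 - j1.188 Ω
  Z4: Z = jωL = j·3.493e+04·0.0198 = 0 + j691.7 Ω
  Z5: Z = jωL = j·3.493e+04·0.00825 = 0 + j288.2 Ω
Step 3 — Bridge requires nodal analysis (the Z5 bridge couples midpoints C and D, so the two paths cannot be reduced to a simple series/parallel combination). Setting node B to ground and injecting 1 A at node A, the 3-node admittance system at A, C, D solves to V_A = Z_AB = 6.925 + j115.5 Ω = 115.7∠86.6° Ω.
Step 4 — Source phasor: V = 110∠0.0° V = 110 V.
Step 5 — Current: I = V / Z = 0.05693 - j0.9492 A = 0.9509∠-86.6° A.
Step 6 — Complex power: S = V·I* = 6.262 + j104.4 VA.
Step 7 — Real power: P = Re(S) = 6.262 W.
Step 8 — Reactive power: Q = Im(S) = 104.4 VAR.
Step 9 — Apparent power: |S| = 104.6 VA.
Step 10 — Power factor: PF = P/|S| = 0.05986 (lagging).

(a) P = 6.262 W  (b) Q = 104.4 VAR  (c) S = 104.6 VA  (d) PF = 0.05986 (lagging)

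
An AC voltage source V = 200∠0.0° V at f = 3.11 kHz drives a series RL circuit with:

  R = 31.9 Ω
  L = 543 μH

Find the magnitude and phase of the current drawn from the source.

Step 1 — Angular frequency: ω = 2π·f = 2π·3110 = 1.954e+04 rad/s.
Step 2 — Component impedances:
  R: Z = R = 31.9 Ω
  L: Z = jωL = j·1.954e+04·0.000543 = 0 + j10.61 Ω
Step 3 — Series combination: Z_total = R + L = 31.9 + j10.61 Ω = 33.62∠18.4° Ω.
Step 4 — Source phasor: V = 200∠0.0° V = 200 V.
Step 5 — Ohm's law: I = V / Z_total = (200) / (31.9 + j10.61) = 5.645 - j1.878 A.
Step 6 — Convert to polar: |I| = 5.949 A, ∠I = -18.4°.

I = 5.949∠-18.4° A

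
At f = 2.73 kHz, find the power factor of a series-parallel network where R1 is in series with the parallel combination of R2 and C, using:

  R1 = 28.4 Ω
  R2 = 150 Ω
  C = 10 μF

Step 1 — Angular frequency: ω = 2π·f = 2π·2730 = 1.715e+04 rad/s.
Step 2 — Component impedances:
  R1: Z = R = 28.4 Ω
  R2: Z = R = 150 Ω
  C: Z = 1/(jωC) = -j/(ω·C) = 0 - j5.83 Ω
Step 3 — Parallel branch: R2 || C = 1/(1/R2 + 1/C) = 0.2262 - j5.821 Ω.
Step 4 — Series with R1: Z_total = R1 + (R2 || C) = 28.63 - j5.821 Ω = 29.21∠-11.5° Ω.
Step 5 — Power factor: PF = cos(φ) = Re(Z)/|Z| = 28.626/29.212 = 0.9799.
Step 6 — Type: Im(Z) = -5.821 ⇒ leading (phase φ = -11.5°).

PF = 0.9799 (leading, φ = -11.5°)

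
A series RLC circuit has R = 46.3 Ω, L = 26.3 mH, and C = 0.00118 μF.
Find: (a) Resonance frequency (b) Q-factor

Step 1 — Resonance condition Im(Z)=0 gives ω₀ = 1/√(LC).
Step 2 — ω₀ = 1/√(0.0263·1.18e-09) = 1.795e+05 rad/s.
Step 3 — f₀ = ω₀/(2π) = 2.857e+04 Hz.
Step 4 — Series Q: Q = ω₀L/R = 1.795e+05·0.0263/46.3 = 102.

(a) f₀ = 2.857e+04 Hz  (b) Q = 102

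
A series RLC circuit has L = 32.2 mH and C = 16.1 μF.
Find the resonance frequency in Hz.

Step 1 — Resonance condition Im(Z)=0 gives ω₀ = 1/√(LC).
Step 2 — ω₀ = 1/√(0.0322·1.61e-05) = 1389 rad/s.
Step 3 — f₀ = ω₀/(2π) = 221 Hz.

f₀ = 221 Hz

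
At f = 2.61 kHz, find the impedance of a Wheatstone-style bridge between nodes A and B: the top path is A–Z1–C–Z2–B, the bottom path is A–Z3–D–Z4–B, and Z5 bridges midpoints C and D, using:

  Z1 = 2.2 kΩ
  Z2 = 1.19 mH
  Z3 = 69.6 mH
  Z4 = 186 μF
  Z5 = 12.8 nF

Step 1 — Angular frequency: ω = 2π·f = 2π·2610 = 1.64e+04 rad/s.
Step 2 — Component impedances:
  Z1: Z = R = 2200 Ω
  Z2: Z = jωL = j·1.64e+04·0.00119 = 0 + j19.51 Ω
  Z3: Z = jωL = j·1.64e+04·0.0696 = 0 + j1141 Ω
  Z4: Z = 1/(jωC) = -j/(ω·C) = 0 - j0.3278 Ω
  Z5: Z = 1/(jωC) = -j/(ω·C) = 0 - j4764 Ω
Step 3 — Bridge requires nodal analysis (the Z5 bridge couples midpoints C and D, so the two paths cannot be reduced to a simple series/parallel combination). Setting node B to ground and injecting 1 A at node A, the 3-node admittance system at A, C, D solves to V_A = Z_AB = 463 + j896.8 Ω = 1009∠62.7° Ω.

Z = 463 + j896.8 Ω = 1009∠62.7° Ω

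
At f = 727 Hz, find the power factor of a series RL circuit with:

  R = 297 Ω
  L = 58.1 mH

Step 1 — Angular frequency: ω = 2π·f = 2π·727 = 4568 rad/s.
Step 2 — Component impedances:
  R: Z = R = 297 Ω
  L: Z = jωL = j·4568·0.0581 = 0 + j265.4 Ω
Step 3 — Series combination: Z_total = R + L = 297 + j265.4 Ω = 398.3∠41.8° Ω.
Step 4 — Power factor: PF = cos(φ) = Re(Z)/|Z| = 297/398.3 = 0.7457.
Step 5 — Type: Im(Z) = 265.4 ⇒ lagging (phase φ = 41.8°).

PF = 0.7457 (lagging, φ = 41.8°)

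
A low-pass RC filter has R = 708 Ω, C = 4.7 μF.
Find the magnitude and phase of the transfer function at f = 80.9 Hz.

Step 1 — Angular frequency: ω = 2π·80.9 = 508.3 rad/s.
Step 2 — Transfer function: H(jω) = 1/(1 + jωRC).
Step 3 — Denominator: 1 + jωRC = 1 + j·508.3·708·4.7e-06 = 1 + j1.691.
Step 4 — H = 0.259 - j0.4381.
Step 5 — Magnitude: |H| = 0.5089 (-5.9 dB); phase: φ = -59.4°.

|H| = 0.5089 (-5.9 dB), φ = -59.4°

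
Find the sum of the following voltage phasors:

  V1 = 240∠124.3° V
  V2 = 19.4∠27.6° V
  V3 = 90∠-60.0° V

Step 1 — Convert each phasor to rectangular form:
  V1 = 240·(cos(124.3°) + j·sin(124.3°)) = -135.2 + j198.3 V
  V2 = 19.4·(cos(27.6°) + j·sin(27.6°)) = 17.19 + j8.988 V
  V3 = 90·(cos(-60.0°) + j·sin(-60.0°)) = 45 - j77.94 V
Step 2 — Sum components: V_total = -73.05 + j129.3 V.
Step 3 — Convert to polar: |V_total| = 148.5 V, ∠V_total = 119.5°.

V_total = 148.5∠119.5° V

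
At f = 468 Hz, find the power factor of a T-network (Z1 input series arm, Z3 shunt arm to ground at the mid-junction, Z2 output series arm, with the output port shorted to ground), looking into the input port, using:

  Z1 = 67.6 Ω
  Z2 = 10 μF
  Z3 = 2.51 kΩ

Step 1 — Angular frequency: ω = 2π·f = 2π·468 = 2941 rad/s.
Step 2 — Component impedances:
  Z1: Z = R = 67.6 Ω
  Z2: Z = 1/(jωC) = -j/(ω·C) = 0 - j34.01 Ω
  Z3: Z = R = 2510 Ω
Step 3 — With the output port shorted to ground, the output series arm Z2 runs from the junction to ground; the shunt arm Z3 also runs from the junction to ground. They appear in parallel: Z3 || Z2 = 0.4607 - j34 Ω.
Step 4 — Series with input arm Z1: Z_in = Z1 + (Z3 || Z2) = 68.06 - j34 Ω = 76.08∠-26.5° Ω.
Step 5 — Power factor: PF = cos(φ) = Re(Z)/|Z| = 68.06/76.08 = 0.8946.
Step 6 — Type: Im(Z) = -34 ⇒ leading (phase φ = -26.5°).

PF = 0.8946 (leading, φ = -26.5°)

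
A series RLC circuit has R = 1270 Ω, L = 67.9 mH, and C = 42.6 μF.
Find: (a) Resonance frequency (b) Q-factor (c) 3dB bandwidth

Step 1 — Resonance: ω₀ = 1/√(LC) = 1/√(0.0679·4.26e-05) = 588 rad/s.
Step 2 — f₀ = ω₀/(2π) = 93.58 Hz.
Step 3 — Series Q: Q = ω₀L/R = 588·0.0679/1270 = 0.03144.
Step 4 — Bandwidth: Δω = ω₀/Q = 1.87e+04 rad/s; BW = Δω/(2π) = 2977 Hz.

(a) f₀ = 93.58 Hz  (b) Q = 0.03144  (c) BW = 2977 Hz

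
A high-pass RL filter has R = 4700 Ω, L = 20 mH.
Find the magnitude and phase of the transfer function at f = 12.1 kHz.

Step 1 — Angular frequency: ω = 2π·1.21e+04 = 7.603e+04 rad/s.
Step 2 — Transfer function: H(jω) = jωL/(R + jωL).
Step 3 — Numerator jωL = j·1521; denominator R + jωL = 4700 + j1521.
Step 4 — H = 0.09475 + j0.2929.
Step 5 — Magnitude: |H| = 0.3078 (-10.2 dB); phase: φ = 72.1°.

|H| = 0.3078 (-10.2 dB), φ = 72.1°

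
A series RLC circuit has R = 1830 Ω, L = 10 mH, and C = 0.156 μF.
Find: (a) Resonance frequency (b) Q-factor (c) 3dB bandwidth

Step 1 — Resonance condition Im(Z)=0 gives ω₀ = 1/√(LC).
Step 2 — ω₀ = 1/√(0.01·1.56e-07) = 2.532e+04 rad/s.
Step 3 — f₀ = ω₀/(2π) = 4030 Hz.
Step 4 — Series Q: Q = ω₀L/R = 2.532e+04·0.01/1830 = 0.1384.
Step 5 — 3dB bandwidth: Δω = ω₀/Q = 1.83e+05 rad/s; BW = Δω/(2π) = 2.913e+04 Hz.

(a) f₀ = 4030 Hz  (b) Q = 0.1384  (c) BW = 2.913e+04 Hz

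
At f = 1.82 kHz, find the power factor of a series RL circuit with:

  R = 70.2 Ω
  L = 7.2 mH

Step 1 — Angular frequency: ω = 2π·f = 2π·1820 = 1.144e+04 rad/s.
Step 2 — Component impedances:
  R: Z = R = 70.2 Ω
  L: Z = jωL = j·1.144e+04·0.0072 = 0 + j82.33 Ω
Step 3 — Series combination: Z_total = R + L = 70.2 + j82.33 Ω = 108.2∠49.5° Ω.
Step 4 — Power factor: PF = cos(φ) = Re(Z)/|Z| = 70.2/108.2 = 0.6488.
Step 5 — Type: Im(Z) = 82.33 ⇒ lagging (phase φ = 49.5°).

PF = 0.6488 (lagging, φ = 49.5°)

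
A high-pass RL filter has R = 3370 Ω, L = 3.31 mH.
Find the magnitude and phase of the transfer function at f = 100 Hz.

Step 1 — Angular frequency: ω = 2π·100 = 628.3 rad/s.
Step 2 — Transfer function: H(jω) = jωL/(R + jωL).
Step 3 — Numerator jωL = j·2.08; denominator R + jωL = 3370 + j2.08.
Step 4 — H = 3.809e-07 + j0.0006171.
Step 5 — Magnitude: |H| = 0.0006171 (-64.2 dB); phase: φ = 90.0°.

|H| = 0.0006171 (-64.2 dB), φ = 90.0°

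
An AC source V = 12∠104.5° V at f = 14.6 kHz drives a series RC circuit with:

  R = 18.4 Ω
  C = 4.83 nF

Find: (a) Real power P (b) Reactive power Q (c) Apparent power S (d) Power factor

Step 1 — Angular frequency: ω = 2π·f = 2π·1.46e+04 = 9.173e+04 rad/s.
Step 2 — Component impedances:
  R: Z = R = 18.4 Ω
  C: Z = 1/(jωC) = -j/(ω·C) = 0 - j2257 Ω
Step 3 — Series combination: Z_total = R + C = 18.4 - j2257 Ω = 2257∠-89.5° Ω.
Step 4 — Source phasor: V = 12∠104.5° V = -3.005 + j11.62 V.
Step 5 — Current: I = V / Z = -0.005158 - j0.001289 A = 0.005317∠-166.0° A.
Step 6 — Complex power: S = V·I* = 0.0005201 - j0.0638 VA.
Step 7 — Real power: P = Re(S) = 0.0005201 W.
Step 8 — Reactive power: Q = Im(S) = -0.0638 VAR.
Step 9 — Apparent power: |S| = 0.0638 VA.
Step 10 — Power factor: PF = P/|S| = 0.008152 (leading).

(a) P = 0.0005201 W  (b) Q = -0.0638 VAR  (c) S = 0.0638 VA  (d) PF = 0.008152 (leading)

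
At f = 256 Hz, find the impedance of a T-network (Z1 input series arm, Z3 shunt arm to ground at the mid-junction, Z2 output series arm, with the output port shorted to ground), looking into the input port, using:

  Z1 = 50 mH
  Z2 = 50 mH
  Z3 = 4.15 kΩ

Step 1 — Angular frequency: ω = 2π·f = 2π·256 = 1608 rad/s.
Step 2 — Component impedances:
  Z1: Z = jωL = j·1608·0.05 = 0 + j80.42 Ω
  Z2: Z = jωL = j·1608·0.05 = 0 + j80.42 Ω
  Z3: Z = R = 4150 Ω
Step 3 — With the output port shorted to ground, the output series arm Z2 runs from the junction to ground; the shunt arm Z3 also runs from the junction to ground. They appear in parallel: Z3 || Z2 = 1.558 + j80.39 Ω.
Step 4 — Series with input arm Z1: Z_in = Z1 + (Z3 || Z2) = 1.558 + j160.8 Ω = 160.8∠89.4° Ω.

Z = 1.558 + j160.8 Ω = 160.8∠89.4° Ω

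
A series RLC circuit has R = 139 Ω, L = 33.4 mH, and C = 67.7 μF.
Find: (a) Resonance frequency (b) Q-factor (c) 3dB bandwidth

Step 1 — Resonance condition Im(Z)=0 gives ω₀ = 1/√(LC).
Step 2 — ω₀ = 1/√(0.0334·6.77e-05) = 665 rad/s.
Step 3 — f₀ = ω₀/(2π) = 105.8 Hz.
Step 4 — Series Q: Q = ω₀L/R = 665·0.0334/139 = 0.1598.
Step 5 — 3dB bandwidth: Δω = ω₀/Q = 4162 rad/s; BW = Δω/(2π) = 662.4 Hz.

(a) f₀ = 105.8 Hz  (b) Q = 0.1598  (c) BW = 662.4 Hz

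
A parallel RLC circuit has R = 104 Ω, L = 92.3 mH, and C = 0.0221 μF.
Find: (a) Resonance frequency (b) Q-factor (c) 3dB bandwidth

Step 1 — Resonance: ω₀ = 1/√(LC) = 1/√(0.0923·2.21e-08) = 2.214e+04 rad/s.
Step 2 — f₀ = ω₀/(2π) = 3524 Hz.
Step 3 — Parallel Q: Q = R/(ω₀L) = 104/(2.214e+04·0.0923) = 0.05089.
Step 4 — Bandwidth: Δω = ω₀/Q = 4.351e+05 rad/s; BW = Δω/(2π) = 6.925e+04 Hz.

(a) f₀ = 3524 Hz  (b) Q = 0.05089  (c) BW = 6.925e+04 Hz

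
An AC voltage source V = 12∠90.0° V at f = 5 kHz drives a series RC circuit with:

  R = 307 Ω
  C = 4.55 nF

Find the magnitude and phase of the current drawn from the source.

Step 1 — Angular frequency: ω = 2π·f = 2π·5000 = 3.142e+04 rad/s.
Step 2 — Component impedances:
  R: Z = R = 307 Ω
  C: Z = 1/(jωC) = -j/(ω·C) = 0 - j6996 Ω
Step 3 — Series combination: Z_total = R + C = 307 - j6996 Ω = 7003∠-87.5° Ω.
Step 4 — Source phasor: V = 12∠90.0° V = 0 + j12 V.
Step 5 — Ohm's law: I = V / Z_total = (0 + j12) / (307 - j6996) = -0.001712 + j7.513e-05 A.
Step 6 — Convert to polar: |I| = 0.001714 A, ∠I = 177.5°.

I = 0.001714∠177.5° A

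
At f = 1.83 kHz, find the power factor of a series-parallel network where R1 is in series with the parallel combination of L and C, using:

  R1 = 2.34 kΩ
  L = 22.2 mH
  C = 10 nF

Step 1 — Angular frequency: ω = 2π·f = 2π·1830 = 1.15e+04 rad/s.
Step 2 — Component impedances:
  R1: Z = R = 2340 Ω
  L: Z = jωL = j·1.15e+04·0.0222 = 0 + j255.3 Ω
  C: Z = 1/(jωC) = -j/(ω·C) = 0 - j8697 Ω
Step 3 — Parallel branch: L || C = 1/(1/L + 1/C) = 0 + j263 Ω.
Step 4 — Series with R1: Z_total = R1 + (L || C) = 2340 + j263 Ω = 2355∠6.4° Ω.
Step 5 — Power factor: PF = cos(φ) = Re(Z)/|Z| = 2340/2354.73 = 0.9937.
Step 6 — Type: Im(Z) = 263 ⇒ lagging (phase φ = 6.4°).

PF = 0.9937 (lagging, φ = 6.4°)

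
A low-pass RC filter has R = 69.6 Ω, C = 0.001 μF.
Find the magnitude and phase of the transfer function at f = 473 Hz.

Step 1 — Angular frequency: ω = 2π·473 = 2972 rad/s.
Step 2 — Transfer function: H(jω) = 1/(1 + jωRC).
Step 3 — Denominator: 1 + jωRC = 1 + j·2972·69.6·1e-09 = 1 + j0.0002068.
Step 4 — H = 1 - j0.0002068.
Step 5 — Magnitude: |H| = 1 (-0.0 dB); phase: φ = -0.0°.

|H| = 1 (-0.0 dB), φ = -0.0°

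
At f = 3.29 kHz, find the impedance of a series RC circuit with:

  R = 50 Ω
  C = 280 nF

Step 1 — Angular frequency: ω = 2π·f = 2π·3290 = 2.067e+04 rad/s.
Step 2 — Component impedances:
  R: Z = R = 50 Ω
  C: Z = 1/(jωC) = -j/(ω·C) = 0 - j172.8 Ω
Step 3 — Series combination: Z_total = R + C = 50 - j172.8 Ω = 179.9∠-73.9° Ω.

Z = 50 - j172.8 Ω = 179.9∠-73.9° Ω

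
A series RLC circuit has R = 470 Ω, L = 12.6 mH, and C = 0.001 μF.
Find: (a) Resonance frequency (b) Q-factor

Step 1 — Resonance condition Im(Z)=0 gives ω₀ = 1/√(LC).
Step 2 — ω₀ = 1/√(0.0126·1e-09) = 2.817e+05 rad/s.
Step 3 — f₀ = ω₀/(2π) = 4.484e+04 Hz.
Step 4 — Series Q: Q = ω₀L/R = 2.817e+05·0.0126/470 = 7.552.

(a) f₀ = 4.484e+04 Hz  (b) Q = 7.552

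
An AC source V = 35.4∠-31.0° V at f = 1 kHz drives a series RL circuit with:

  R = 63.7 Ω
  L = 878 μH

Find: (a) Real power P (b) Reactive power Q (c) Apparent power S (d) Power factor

Step 1 — Angular frequency: ω = 2π·f = 2π·1000 = 6283 rad/s.
Step 2 — Component impedances:
  R: Z = R = 63.7 Ω
  L: Z = jωL = j·6283·0.000878 = 0 + j5.517 Ω
Step 3 — Series combination: Z_total = R + L = 63.7 + j5.517 Ω = 63.94∠4.9° Ω.
Step 4 — Source phasor: V = 35.4∠-31.0° V = 30.34 - j18.23 V.
Step 5 — Current: I = V / Z = 0.4482 - j0.325 A = 0.5537∠-35.9° A.
Step 6 — Complex power: S = V·I* = 19.53 + j1.691 VA.
Step 7 — Real power: P = Re(S) = 19.53 W.
Step 8 — Reactive power: Q = Im(S) = 1.691 VAR.
Step 9 — Apparent power: |S| = 19.6 VA.
Step 10 — Power factor: PF = P/|S| = 0.9963 (lagging).

(a) P = 19.53 W  (b) Q = 1.691 VAR  (c) S = 19.6 VA  (d) PF = 0.9963 (lagging)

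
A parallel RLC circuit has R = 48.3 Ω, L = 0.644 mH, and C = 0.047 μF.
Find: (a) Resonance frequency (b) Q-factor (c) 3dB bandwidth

Step 1 — Resonance: ω₀ = 1/√(LC) = 1/√(0.000644·4.7e-08) = 1.818e+05 rad/s.
Step 2 — f₀ = ω₀/(2π) = 2.893e+04 Hz.
Step 3 — Parallel Q: Q = R/(ω₀L) = 48.3/(1.818e+05·0.000644) = 0.4126.
Step 4 — Bandwidth: Δω = ω₀/Q = 4.405e+05 rad/s; BW = Δω/(2π) = 7.011e+04 Hz.

(a) f₀ = 2.893e+04 Hz  (b) Q = 0.4126  (c) BW = 7.011e+04 Hz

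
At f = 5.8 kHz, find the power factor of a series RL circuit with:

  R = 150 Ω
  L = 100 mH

Step 1 — Angular frequency: ω = 2π·f = 2π·5800 = 3.644e+04 rad/s.
Step 2 — Component impedances:
  R: Z = R = 150 Ω
  L: Z = jωL = j·3.644e+04·0.1 = 0 + j3644 Ω
Step 3 — Series combination: Z_total = R + L = 150 + j3644 Ω = 3647∠87.6° Ω.
Step 4 — Power factor: PF = cos(φ) = Re(Z)/|Z| = 150/3647 = 0.04113.
Step 5 — Type: Im(Z) = 3644 ⇒ lagging (phase φ = 87.6°).

PF = 0.04113 (lagging, φ = 87.6°)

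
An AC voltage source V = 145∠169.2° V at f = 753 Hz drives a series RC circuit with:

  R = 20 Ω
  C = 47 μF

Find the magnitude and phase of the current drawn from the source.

Step 1 — Angular frequency: ω = 2π·f = 2π·753 = 4731 rad/s.
Step 2 — Component impedances:
  R: Z = R = 20 Ω
  C: Z = 1/(jωC) = -j/(ω·C) = 0 - j4.497 Ω
Step 3 — Series combination: Z_total = R + C = 20 - j4.497 Ω = 20.5∠-12.7° Ω.
Step 4 — Source phasor: V = 145∠169.2° V = -142.4 + j27.17 V.
Step 5 — Ohm's law: I = V / Z_total = (-142.4 + j27.17) / (20 - j4.497) = -7.07 - j0.2311 A.
Step 6 — Convert to polar: |I| = 7.073 A, ∠I = -178.1°.

I = 7.073∠-178.1° A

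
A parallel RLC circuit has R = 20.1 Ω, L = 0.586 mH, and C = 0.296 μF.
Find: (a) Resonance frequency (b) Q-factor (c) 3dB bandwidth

Step 1 — Resonance: ω₀ = 1/√(LC) = 1/√(0.000586·2.96e-07) = 7.593e+04 rad/s.
Step 2 — f₀ = ω₀/(2π) = 1.208e+04 Hz.
Step 3 — Parallel Q: Q = R/(ω₀L) = 20.1/(7.593e+04·0.000586) = 0.4517.
Step 4 — Bandwidth: Δω = ω₀/Q = 1.681e+05 rad/s; BW = Δω/(2π) = 2.675e+04 Hz.

(a) f₀ = 1.208e+04 Hz  (b) Q = 0.4517  (c) BW = 2.675e+04 Hz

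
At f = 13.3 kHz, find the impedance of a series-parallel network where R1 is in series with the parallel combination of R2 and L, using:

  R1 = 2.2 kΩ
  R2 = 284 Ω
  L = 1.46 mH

Step 1 — Angular frequency: ω = 2π·f = 2π·1.33e+04 = 8.357e+04 rad/s.
Step 2 — Component impedances:
  R1: Z = R = 2200 Ω
  R2: Z = R = 284 Ω
  L: Z = jωL = j·8.357e+04·0.00146 = 0 + j122 Ω
Step 3 — Parallel branch: R2 || L = 1/(1/R2 + 1/L) = 44.25 + j103 Ω.
Step 4 — Series with R1: Z_total = R1 + (R2 || L) = 2244 + j103 Ω = 2247∠2.6° Ω.

Z = 2244 + j103 Ω = 2247∠2.6° Ω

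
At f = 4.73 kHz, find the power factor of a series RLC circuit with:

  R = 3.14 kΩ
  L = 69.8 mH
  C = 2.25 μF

Step 1 — Angular frequency: ω = 2π·f = 2π·4730 = 2.972e+04 rad/s.
Step 2 — Component impedances:
  R: Z = R = 3140 Ω
  L: Z = jωL = j·2.972e+04·0.0698 = 0 + j2074 Ω
  C: Z = 1/(jωC) = -j/(ω·C) = 0 - j14.95 Ω
Step 3 — Series combination: Z_total = R + L + C = 3140 + j2059 Ω = 3755∠33.3° Ω.
Step 4 — Power factor: PF = cos(φ) = Re(Z)/|Z| = 3140/3755 = 0.8362.
Step 5 — Type: Im(Z) = 2059 ⇒ lagging (phase φ = 33.3°).

PF = 0.8362 (lagging, φ = 33.3°)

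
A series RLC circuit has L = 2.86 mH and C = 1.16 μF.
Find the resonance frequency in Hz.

Step 1 — Resonance condition Im(Z)=0 gives ω₀ = 1/√(LC).
Step 2 — ω₀ = 1/√(0.00286·1.16e-06) = 1.736e+04 rad/s.
Step 3 — f₀ = ω₀/(2π) = 2763 Hz.

f₀ = 2763 Hz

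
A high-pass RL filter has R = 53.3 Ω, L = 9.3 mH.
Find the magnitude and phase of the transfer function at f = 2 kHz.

Step 1 — Angular frequency: ω = 2π·2000 = 1.257e+04 rad/s.
Step 2 — Transfer function: H(jω) = jωL/(R + jωL).
Step 3 — Numerator jωL = j·116.9; denominator R + jωL = 53.3 + j116.9.
Step 4 — H = 0.8278 + j0.3775.
Step 5 — Magnitude: |H| = 0.9098 (-0.8 dB); phase: φ = 24.5°.

|H| = 0.9098 (-0.8 dB), φ = 24.5°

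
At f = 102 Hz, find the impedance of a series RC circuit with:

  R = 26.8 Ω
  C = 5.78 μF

Step 1 — Angular frequency: ω = 2π·f = 2π·102 = 640.9 rad/s.
Step 2 — Component impedances:
  R: Z = R = 26.8 Ω
  C: Z = 1/(jωC) = -j/(ω·C) = 0 - j270 Ω
Step 3 — Series combination: Z_total = R + C = 26.8 - j270 Ω = 271.3∠-84.3° Ω.

Z = 26.8 - j270 Ω = 271.3∠-84.3° Ω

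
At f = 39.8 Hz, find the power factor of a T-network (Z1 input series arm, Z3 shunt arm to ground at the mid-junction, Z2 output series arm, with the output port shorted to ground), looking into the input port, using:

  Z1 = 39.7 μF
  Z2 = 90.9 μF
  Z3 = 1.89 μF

Step 1 — Angular frequency: ω = 2π·f = 2π·39.8 = 250.1 rad/s.
Step 2 — Component impedances:
  Z1: Z = 1/(jωC) = -j/(ω·C) = 0 - j100.7 Ω
  Z2: Z = 1/(jωC) = -j/(ω·C) = 0 - j43.99 Ω
  Z3: Z = 1/(jωC) = -j/(ω·C) = 0 - j2116 Ω
Step 3 — With the output port shorted to ground, the output series arm Z2 runs from the junction to ground; the shunt arm Z3 also runs from the junction to ground. They appear in parallel: Z3 || Z2 = 0 - j43.1 Ω.
Step 4 — Series with input arm Z1: Z_in = Z1 + (Z3 || Z2) = 0 - j143.8 Ω = 143.8∠-90.0° Ω.
Step 5 — Power factor: PF = cos(φ) = Re(Z)/|Z| = 0/143.8 = 0.
Step 6 — Type: Im(Z) = -143.8 ⇒ leading (phase φ = -90.0°).

PF = 0 (leading, φ = -90.0°)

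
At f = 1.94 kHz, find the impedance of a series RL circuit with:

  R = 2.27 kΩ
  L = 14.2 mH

Step 1 — Angular frequency: ω = 2π·f = 2π·1940 = 1.219e+04 rad/s.
Step 2 — Component impedances:
  R: Z = R = 2270 Ω
  L: Z = jωL = j·1.219e+04·0.0142 = 0 + j173.1 Ω
Step 3 — Series combination: Z_total = R + L = 2270 + j173.1 Ω = 2277∠4.4° Ω.

Z = 2270 + j173.1 Ω = 2277∠4.4° Ω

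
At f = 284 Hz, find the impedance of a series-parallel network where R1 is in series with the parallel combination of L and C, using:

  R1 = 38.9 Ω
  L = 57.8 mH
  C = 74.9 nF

Step 1 — Angular frequency: ω = 2π·f = 2π·284 = 1784 rad/s.
Step 2 — Component impedances:
  R1: Z = R = 38.9 Ω
  L: Z = jωL = j·1784·0.0578 = 0 + j103.1 Ω
  C: Z = 1/(jωC) = -j/(ω·C) = 0 - j7482 Ω
Step 3 — Parallel branch: L || C = 1/(1/L + 1/C) = 0 + j104.6 Ω.
Step 4 — Series with R1: Z_total = R1 + (L || C) = 38.9 + j104.6 Ω = 111.6∠69.6° Ω.

Z = 38.9 + j104.6 Ω = 111.6∠69.6° Ω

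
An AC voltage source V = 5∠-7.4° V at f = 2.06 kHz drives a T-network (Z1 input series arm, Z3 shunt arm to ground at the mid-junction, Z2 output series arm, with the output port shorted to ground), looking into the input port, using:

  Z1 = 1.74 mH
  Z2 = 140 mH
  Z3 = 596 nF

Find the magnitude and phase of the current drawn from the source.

Step 1 — Angular frequency: ω = 2π·f = 2π·2060 = 1.294e+04 rad/s.
Step 2 — Component impedances:
  Z1: Z = jωL = j·1.294e+04·0.00174 = 0 + j22.52 Ω
  Z2: Z = jωL = j·1.294e+04·0.14 = 0 + j1812 Ω
  Z3: Z = 1/(jωC) = -j/(ω·C) = 0 - j129.6 Ω
Step 3 — With the output port shorted to ground, the output series arm Z2 runs from the junction to ground; the shunt arm Z3 also runs from the junction to ground. They appear in parallel: Z3 || Z2 = 0 - j139.6 Ω.
Step 4 — Series with input arm Z1: Z_in = Z1 + (Z3 || Z2) = 0 - j117.1 Ω = 117.1∠-90.0° Ω.
Step 5 — Source phasor: V = 5∠-7.4° V = 4.958 - j0.644 V.
Step 6 — Ohm's law: I = V / Z_total = (4.958 - j0.644) / (0 - j117.1) = 0.0055 + j0.04234 A.
Step 7 — Convert to polar: |I| = 0.0427 A, ∠I = 82.6°.

I = 0.0427∠82.6° A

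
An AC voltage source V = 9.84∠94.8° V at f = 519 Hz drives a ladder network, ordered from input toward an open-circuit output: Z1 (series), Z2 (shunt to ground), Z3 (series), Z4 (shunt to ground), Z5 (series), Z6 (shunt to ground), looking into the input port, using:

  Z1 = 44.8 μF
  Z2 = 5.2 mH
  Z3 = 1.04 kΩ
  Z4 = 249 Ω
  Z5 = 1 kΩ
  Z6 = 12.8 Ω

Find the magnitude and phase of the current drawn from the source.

Step 1 — Angular frequency: ω = 2π·f = 2π·519 = 3261 rad/s.
Step 2 — Component impedances:
  Z1: Z = 1/(jωC) = -j/(ω·C) = 0 - j6.845 Ω
  Z2: Z = jωL = j·3261·0.0052 = 0 + j16.96 Ω
  Z3: Z = R = 1040 Ω
  Z4: Z = R = 249 Ω
  Z5: Z = R = 1000 Ω
  Z6: Z = R = 12.8 Ω
Step 3 — Ladder network (open output): work backward from the far end, alternating series and parallel combinations. Z_in = 0.2319 + j10.11 Ω = 10.11∠88.7° Ω.
Step 4 — Source phasor: V = 9.84∠94.8° V = -0.8234 + j9.805 V.
Step 5 — Ohm's law: I = V / Z_total = (-0.8234 + j9.805) / (0.2319 + j10.11) = 0.9676 + j0.1036 A.
Step 6 — Convert to polar: |I| = 0.9731 A, ∠I = 6.1°.

I = 0.9731∠6.1° A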